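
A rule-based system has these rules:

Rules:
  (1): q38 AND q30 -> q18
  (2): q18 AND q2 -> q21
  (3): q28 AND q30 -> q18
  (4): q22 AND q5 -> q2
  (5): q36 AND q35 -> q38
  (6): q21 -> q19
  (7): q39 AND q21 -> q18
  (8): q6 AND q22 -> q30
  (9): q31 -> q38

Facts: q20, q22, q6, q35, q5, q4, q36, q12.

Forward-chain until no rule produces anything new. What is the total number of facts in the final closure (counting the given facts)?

14

Round 1 fires (4), (5), (8), giving q2, q38, q30.
Round 2 fires (1), giving q18.
Round 3 fires (2), giving q21.
Round 4 fires (6), giving q19.
Closure: {q12, q18, q19, q2, q20, q21, q22, q30, q35, q36, q38, q4, q5, q6} — 14 facts.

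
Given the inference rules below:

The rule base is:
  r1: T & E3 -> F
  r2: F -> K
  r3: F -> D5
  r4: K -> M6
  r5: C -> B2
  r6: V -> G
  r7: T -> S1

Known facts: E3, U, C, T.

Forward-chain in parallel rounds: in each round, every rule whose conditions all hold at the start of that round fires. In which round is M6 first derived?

Round 1 fires r1, r5, r7, giving F, B2, S1.
Round 2 fires r2, r3, giving K, D5.
Round 3 fires r4, giving M6.
M6 first appears in round 3.

3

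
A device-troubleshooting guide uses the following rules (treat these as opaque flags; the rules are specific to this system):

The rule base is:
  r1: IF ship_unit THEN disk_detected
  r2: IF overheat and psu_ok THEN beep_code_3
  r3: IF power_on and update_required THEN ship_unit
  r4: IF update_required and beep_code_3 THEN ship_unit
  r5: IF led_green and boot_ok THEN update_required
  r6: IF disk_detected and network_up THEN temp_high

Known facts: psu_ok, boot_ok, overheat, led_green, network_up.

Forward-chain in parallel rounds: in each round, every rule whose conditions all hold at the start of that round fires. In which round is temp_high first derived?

Round 1 — r2, r5, derive beep_code_3, update_required.
Round 2 — r4, derive ship_unit.
Round 3 — r1, derive disk_detected.
Round 4 — r6, derive temp_high.
temp_high first appears in round 4.

4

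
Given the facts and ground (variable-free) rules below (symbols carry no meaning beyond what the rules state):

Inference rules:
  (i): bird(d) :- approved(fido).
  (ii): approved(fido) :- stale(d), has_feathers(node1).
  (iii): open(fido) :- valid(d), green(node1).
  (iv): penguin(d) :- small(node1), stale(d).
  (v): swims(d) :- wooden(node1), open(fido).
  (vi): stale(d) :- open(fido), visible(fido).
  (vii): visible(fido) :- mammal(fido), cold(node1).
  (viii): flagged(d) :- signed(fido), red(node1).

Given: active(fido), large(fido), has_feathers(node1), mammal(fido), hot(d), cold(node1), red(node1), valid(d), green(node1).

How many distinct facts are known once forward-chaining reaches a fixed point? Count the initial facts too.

Round 1 — (iii), (vii), derive open(fido), visible(fido).
Round 2 — (vi), derive stale(d).
Round 3 — (ii), derive approved(fido).
Round 4 — (i), derive bird(d).
Closure: {active(fido), approved(fido), bird(d), cold(node1), green(node1), has_feathers(node1), hot(d), large(fido), mammal(fido), open(fido), red(node1), stale(d), valid(d), visible(fido)} — 14 facts.

14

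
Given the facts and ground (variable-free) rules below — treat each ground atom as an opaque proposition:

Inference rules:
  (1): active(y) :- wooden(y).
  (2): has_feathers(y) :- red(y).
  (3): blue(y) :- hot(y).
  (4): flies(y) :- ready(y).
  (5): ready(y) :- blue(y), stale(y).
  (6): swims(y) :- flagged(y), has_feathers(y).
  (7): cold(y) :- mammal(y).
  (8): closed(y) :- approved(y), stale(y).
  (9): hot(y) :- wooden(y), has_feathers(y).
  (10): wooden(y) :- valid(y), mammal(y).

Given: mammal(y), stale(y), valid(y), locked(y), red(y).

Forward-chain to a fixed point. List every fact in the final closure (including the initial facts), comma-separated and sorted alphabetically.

active(y), blue(y), cold(y), flies(y), has_feathers(y), hot(y), locked(y), mammal(y), ready(y), red(y), stale(y), valid(y), wooden(y)

[1] (2) [has_feathers(y) :- red(y).]; (7) [cold(y) :- mammal(y).]; (10) [wooden(y) :- valid(y), mammal(y).]. ⇒ new: has_feathers(y), cold(y), wooden(y).
[2] (1) [active(y) :- wooden(y).]; (9) [hot(y) :- wooden(y), has_feathers(y).]. ⇒ new: active(y), hot(y).
[3] (3) [blue(y) :- hot(y).]. ⇒ new: blue(y).
[4] (5) [ready(y) :- blue(y), stale(y).]. ⇒ new: ready(y).
[5] (4) [flies(y) :- ready(y).]. ⇒ new: flies(y).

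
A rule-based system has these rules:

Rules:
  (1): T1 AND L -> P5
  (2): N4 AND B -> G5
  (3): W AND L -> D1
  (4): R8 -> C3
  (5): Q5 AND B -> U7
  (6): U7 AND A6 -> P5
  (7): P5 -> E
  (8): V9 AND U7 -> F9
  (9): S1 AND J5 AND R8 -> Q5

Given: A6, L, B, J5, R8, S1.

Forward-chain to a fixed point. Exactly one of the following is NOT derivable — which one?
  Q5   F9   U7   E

F9

[1] (4) [R8 -> C3]; (9) [S1 AND J5 AND R8 -> Q5]. ⇒ new: C3, Q5.
[2] (5) [Q5 AND B -> U7]. ⇒ new: U7.
[3] (6) [U7 AND A6 -> P5]. ⇒ new: P5.
[4] (7) [P5 -> E]. ⇒ new: E.
Derived: E (round 4), U7 (round 2), Q5 (round 1). F9 never appears in any round.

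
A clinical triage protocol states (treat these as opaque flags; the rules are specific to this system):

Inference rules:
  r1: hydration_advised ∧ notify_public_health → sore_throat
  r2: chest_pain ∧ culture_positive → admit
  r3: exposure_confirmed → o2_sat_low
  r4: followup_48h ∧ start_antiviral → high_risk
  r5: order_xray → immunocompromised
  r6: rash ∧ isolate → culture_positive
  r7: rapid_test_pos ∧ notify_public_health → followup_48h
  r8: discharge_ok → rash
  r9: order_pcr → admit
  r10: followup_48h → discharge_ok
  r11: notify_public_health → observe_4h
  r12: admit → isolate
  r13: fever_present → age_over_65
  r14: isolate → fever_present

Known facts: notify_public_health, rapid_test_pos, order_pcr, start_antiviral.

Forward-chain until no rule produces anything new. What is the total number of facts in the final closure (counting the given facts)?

14

Round 1: r7 [rapid_test_pos ∧ notify_public_health → followup_48h]; r9 [order_pcr → admit]; r11 [notify_public_health → observe_4h]. Adds followup_48h, admit, observe_4h.
Round 2: r4 [followup_48h ∧ start_antiviral → high_risk]; r10 [followup_48h → discharge_ok]; r12 [admit → isolate]. Adds high_risk, discharge_ok, isolate.
Round 3: r8 [discharge_ok → rash]; r14 [isolate → fever_present]. Adds rash, fever_present.
Round 4: r6 [rash ∧ isolate → culture_positive]; r13 [fever_present → age_over_65]. Adds culture_positive, age_over_65.
Closure: {admit, age_over_65, culture_positive, discharge_ok, fever_present, followup_48h, high_risk, isolate, notify_public_health, observe_4h, order_pcr, rapid_test_pos, rash, start_antiviral} — 14 facts.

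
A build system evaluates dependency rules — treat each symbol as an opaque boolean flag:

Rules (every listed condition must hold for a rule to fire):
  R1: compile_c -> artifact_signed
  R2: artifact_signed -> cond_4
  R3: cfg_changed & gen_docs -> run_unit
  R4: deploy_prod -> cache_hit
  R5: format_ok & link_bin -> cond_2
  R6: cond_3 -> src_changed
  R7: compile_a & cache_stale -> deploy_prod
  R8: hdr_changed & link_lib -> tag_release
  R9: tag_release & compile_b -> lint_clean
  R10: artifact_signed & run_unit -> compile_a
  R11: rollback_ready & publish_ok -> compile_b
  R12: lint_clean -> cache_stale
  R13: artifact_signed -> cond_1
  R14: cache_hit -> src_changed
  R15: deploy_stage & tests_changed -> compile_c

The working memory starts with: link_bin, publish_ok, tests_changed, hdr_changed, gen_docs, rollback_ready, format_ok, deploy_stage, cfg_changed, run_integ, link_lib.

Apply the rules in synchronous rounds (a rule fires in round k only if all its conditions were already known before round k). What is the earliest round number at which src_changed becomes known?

Round 1 fires R3, R5, R8, R11, R15, giving run_unit, cond_2, tag_release, compile_b, compile_c.
Round 2 fires R1, R9, giving artifact_signed, lint_clean.
Round 3 fires R2, R10, R12, R13, giving cond_4, compile_a, cache_stale, cond_1.
Round 4 fires R7, giving deploy_prod.
Round 5 fires R4, giving cache_hit.
Round 6 fires R14, giving src_changed.
src_changed first appears in round 6.

6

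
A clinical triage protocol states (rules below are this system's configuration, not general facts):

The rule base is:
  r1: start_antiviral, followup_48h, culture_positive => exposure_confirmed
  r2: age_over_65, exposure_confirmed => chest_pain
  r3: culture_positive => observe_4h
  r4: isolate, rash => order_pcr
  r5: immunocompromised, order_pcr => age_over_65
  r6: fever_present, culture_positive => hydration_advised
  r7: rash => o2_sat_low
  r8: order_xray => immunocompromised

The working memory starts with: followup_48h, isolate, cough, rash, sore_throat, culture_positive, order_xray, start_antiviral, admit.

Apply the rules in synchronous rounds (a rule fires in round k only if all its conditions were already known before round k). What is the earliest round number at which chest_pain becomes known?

3

Round 1: r1 [start_antiviral, followup_48h, culture_positive => exposure_confirmed]; r3 [culture_positive => observe_4h]; r4 [isolate, rash => order_pcr]; r7 [rash => o2_sat_low]; r8 [order_xray => immunocompromised]. New: exposure_confirmed, observe_4h, order_pcr, o2_sat_low, immunocompromised.
Round 2: r5 [immunocompromised, order_pcr => age_over_65]. New: age_over_65.
Round 3: r2 [age_over_65, exposure_confirmed => chest_pain]. New: chest_pain.
chest_pain first appears in round 3.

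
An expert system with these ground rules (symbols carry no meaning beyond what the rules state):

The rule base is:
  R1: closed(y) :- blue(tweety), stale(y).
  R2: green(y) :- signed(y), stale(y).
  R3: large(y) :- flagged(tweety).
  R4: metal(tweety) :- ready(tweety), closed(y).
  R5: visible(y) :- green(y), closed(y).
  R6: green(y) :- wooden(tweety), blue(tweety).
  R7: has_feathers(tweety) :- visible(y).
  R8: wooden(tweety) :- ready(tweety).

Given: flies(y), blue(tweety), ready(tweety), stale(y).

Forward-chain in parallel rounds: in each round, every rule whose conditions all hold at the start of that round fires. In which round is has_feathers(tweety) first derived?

Round 1 fires R1, R8, giving closed(y), wooden(tweety).
Round 2 fires R4, R6, giving metal(tweety), green(y).
Round 3 fires R5, giving visible(y).
Round 4 fires R7, giving has_feathers(tweety).
has_feathers(tweety) first appears in round 4.

4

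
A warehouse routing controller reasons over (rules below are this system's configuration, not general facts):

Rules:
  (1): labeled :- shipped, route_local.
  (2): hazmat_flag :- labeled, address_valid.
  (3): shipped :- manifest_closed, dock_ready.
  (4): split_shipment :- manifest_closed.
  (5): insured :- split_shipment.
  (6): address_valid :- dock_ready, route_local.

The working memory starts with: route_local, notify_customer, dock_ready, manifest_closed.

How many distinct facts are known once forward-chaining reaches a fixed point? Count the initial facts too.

10

[1] (3) [shipped :- manifest_closed, dock_ready.]; (4) [split_shipment :- manifest_closed.]; (6) [address_valid :- dock_ready, route_local.]. ⇒ new: shipped, split_shipment, address_valid.
[2] (1) [labeled :- shipped, route_local.]; (5) [insured :- split_shipment.]. ⇒ new: labeled, insured.
[3] (2) [hazmat_flag :- labeled, address_valid.]. ⇒ new: hazmat_flag.
Closure: {address_valid, dock_ready, hazmat_flag, insured, labeled, manifest_closed, notify_customer, route_local, shipped, split_shipment} — 10 facts.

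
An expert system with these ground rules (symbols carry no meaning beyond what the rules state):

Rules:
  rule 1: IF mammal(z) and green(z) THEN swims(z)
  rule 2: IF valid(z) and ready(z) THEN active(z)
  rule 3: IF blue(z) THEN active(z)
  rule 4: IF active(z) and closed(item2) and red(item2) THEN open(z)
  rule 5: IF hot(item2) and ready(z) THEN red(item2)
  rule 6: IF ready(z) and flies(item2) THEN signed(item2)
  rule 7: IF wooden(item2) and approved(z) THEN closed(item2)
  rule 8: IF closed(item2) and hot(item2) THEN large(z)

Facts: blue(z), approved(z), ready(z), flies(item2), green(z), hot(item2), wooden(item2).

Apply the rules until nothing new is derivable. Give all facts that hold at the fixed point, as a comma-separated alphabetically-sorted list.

Round 1 fires rule 3, rule 5, rule 6, rule 7, giving active(z), red(item2), signed(item2), closed(item2).
Round 2 fires rule 4, rule 8, giving open(z), large(z).

active(z), approved(z), blue(z), closed(item2), flies(item2), green(z), hot(item2), large(z), open(z), ready(z), red(item2), signed(item2), wooden(item2)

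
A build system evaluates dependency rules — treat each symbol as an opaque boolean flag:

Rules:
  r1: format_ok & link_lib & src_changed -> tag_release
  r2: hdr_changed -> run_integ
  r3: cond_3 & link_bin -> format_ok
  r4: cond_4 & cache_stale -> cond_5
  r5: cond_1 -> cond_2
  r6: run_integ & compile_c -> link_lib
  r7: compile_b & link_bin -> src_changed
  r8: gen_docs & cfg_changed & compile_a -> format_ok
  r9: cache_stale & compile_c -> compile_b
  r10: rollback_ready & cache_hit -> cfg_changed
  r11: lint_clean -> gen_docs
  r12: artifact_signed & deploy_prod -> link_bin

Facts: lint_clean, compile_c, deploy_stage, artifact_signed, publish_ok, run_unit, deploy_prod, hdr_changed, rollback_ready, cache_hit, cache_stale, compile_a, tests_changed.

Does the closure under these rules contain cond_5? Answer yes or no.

no

Round 1 fires r2, r9, r10, r11, r12, giving run_integ, compile_b, cfg_changed, gen_docs, link_bin.
Round 2 fires r6, r7, r8, giving link_lib, src_changed, format_ok.
Round 3 fires r1, giving tag_release.
Fixed point reached. cond_5 is concluded only by r4; r4 needs cond_4 (never derived).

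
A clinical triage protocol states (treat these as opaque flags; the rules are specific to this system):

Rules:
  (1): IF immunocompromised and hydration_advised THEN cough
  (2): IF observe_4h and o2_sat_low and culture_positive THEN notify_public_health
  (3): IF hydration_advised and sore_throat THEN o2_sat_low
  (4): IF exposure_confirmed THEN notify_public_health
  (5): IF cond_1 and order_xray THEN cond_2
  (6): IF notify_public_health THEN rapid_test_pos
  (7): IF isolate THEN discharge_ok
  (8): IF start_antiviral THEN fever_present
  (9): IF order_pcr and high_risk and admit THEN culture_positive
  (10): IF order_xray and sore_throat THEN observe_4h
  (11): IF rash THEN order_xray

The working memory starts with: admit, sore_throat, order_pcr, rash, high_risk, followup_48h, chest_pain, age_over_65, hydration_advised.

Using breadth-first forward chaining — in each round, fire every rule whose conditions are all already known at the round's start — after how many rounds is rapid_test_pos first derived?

4

[1] (3) [IF hydration_advised and sore_throat THEN o2_sat_low]; (9) [IF order_pcr and high_risk and admit THEN culture_positive]; (11) [IF rash THEN order_xray]. ⇒ new: o2_sat_low, culture_positive, order_xray.
[2] (10) [IF order_xray and sore_throat THEN observe_4h]. ⇒ new: observe_4h.
[3] (2) [IF observe_4h and o2_sat_low and culture_positive THEN notify_public_health]. ⇒ new: notify_public_health.
[4] (6) [IF notify_public_health THEN rapid_test_pos]. ⇒ new: rapid_test_pos.
rapid_test_pos first appears in round 4.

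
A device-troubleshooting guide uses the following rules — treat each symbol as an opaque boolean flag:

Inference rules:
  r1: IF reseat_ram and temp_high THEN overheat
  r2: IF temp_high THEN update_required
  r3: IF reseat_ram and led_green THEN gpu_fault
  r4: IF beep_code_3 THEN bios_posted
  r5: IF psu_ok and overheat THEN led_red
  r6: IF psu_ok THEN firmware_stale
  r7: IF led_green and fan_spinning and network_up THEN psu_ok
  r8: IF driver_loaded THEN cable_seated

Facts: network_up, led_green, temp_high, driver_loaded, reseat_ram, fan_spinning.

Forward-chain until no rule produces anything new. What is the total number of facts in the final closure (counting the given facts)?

13

Round 1 fires r1, r2, r3, r7, r8, giving overheat, update_required, gpu_fault, psu_ok, cable_seated.
Round 2 fires r5, r6, giving led_red, firmware_stale.
Closure: {cable_seated, driver_loaded, fan_spinning, firmware_stale, gpu_fault, led_green, led_red, network_up, overheat, psu_ok, reseat_ram, temp_high, update_required} — 13 facts.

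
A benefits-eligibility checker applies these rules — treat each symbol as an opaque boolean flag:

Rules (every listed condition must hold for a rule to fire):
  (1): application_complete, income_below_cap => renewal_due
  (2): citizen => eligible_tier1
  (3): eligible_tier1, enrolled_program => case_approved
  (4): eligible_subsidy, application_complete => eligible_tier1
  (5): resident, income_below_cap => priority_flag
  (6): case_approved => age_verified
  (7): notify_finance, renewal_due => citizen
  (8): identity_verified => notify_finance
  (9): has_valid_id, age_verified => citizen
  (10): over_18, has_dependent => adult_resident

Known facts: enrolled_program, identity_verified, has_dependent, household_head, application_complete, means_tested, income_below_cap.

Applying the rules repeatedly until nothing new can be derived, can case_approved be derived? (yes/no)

yes

[1] (1) [application_complete, income_below_cap => renewal_due]; (8) [identity_verified => notify_finance]. ⇒ new: renewal_due, notify_finance.
[2] (7) [notify_finance, renewal_due => citizen]. ⇒ new: citizen.
[3] (2) [citizen => eligible_tier1]. ⇒ new: eligible_tier1.
[4] (3) [eligible_tier1, enrolled_program => case_approved]. ⇒ new: case_approved.
[5] (6) [case_approved => age_verified]. ⇒ new: age_verified.
case_approved appears in round 4, so it is derivable.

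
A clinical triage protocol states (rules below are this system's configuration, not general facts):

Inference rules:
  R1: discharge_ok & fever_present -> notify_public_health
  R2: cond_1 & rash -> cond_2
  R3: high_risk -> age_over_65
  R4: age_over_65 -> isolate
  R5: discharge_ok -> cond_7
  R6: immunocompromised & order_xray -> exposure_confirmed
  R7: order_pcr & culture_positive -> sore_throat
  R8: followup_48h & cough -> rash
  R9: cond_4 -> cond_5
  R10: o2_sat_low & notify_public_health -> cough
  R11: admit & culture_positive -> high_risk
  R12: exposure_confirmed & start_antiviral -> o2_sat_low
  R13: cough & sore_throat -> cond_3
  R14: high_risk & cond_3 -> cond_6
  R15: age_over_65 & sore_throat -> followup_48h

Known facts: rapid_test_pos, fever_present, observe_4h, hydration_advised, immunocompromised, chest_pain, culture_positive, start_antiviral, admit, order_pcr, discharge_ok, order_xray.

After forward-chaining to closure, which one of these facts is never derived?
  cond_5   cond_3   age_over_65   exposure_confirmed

Round 1 — R1, R5, R6, R7, R11, derive notify_public_health, cond_7, exposure_confirmed, sore_throat, high_risk.
Round 2 — R3, R12, derive age_over_65, o2_sat_low.
Round 3 — R4, R10, R15, derive isolate, cough, followup_48h.
Round 4 — R8, R13, derive rash, cond_3.
Round 5 — R14, derive cond_6.
Derived: exposure_confirmed (round 1), age_over_65 (round 2), cond_3 (round 4). cond_5 never appears in any round.

cond_5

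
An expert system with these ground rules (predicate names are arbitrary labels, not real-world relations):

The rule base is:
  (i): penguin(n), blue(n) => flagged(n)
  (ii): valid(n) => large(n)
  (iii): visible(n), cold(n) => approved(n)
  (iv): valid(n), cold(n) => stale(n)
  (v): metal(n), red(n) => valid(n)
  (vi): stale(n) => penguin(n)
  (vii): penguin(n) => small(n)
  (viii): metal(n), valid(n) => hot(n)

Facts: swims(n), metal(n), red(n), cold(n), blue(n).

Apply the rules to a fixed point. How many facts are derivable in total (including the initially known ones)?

Round 1 — (v), derive valid(n).
Round 2 — (ii), (iv), (viii), derive large(n), stale(n), hot(n).
Round 3 — (vi), derive penguin(n).
Round 4 — (i), (vii), derive flagged(n), small(n).
Closure: {blue(n), cold(n), flagged(n), hot(n), large(n), metal(n), penguin(n), red(n), small(n), stale(n), swims(n), valid(n)} — 12 facts.

12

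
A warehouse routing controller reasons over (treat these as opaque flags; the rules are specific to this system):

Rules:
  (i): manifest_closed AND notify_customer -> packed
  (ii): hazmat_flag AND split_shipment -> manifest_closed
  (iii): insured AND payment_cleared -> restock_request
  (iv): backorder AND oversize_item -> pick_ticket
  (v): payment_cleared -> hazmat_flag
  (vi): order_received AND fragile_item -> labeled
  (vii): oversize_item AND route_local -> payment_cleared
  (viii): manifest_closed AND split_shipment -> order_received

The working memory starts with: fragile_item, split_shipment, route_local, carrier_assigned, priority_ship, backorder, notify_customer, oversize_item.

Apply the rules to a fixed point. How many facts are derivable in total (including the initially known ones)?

Round 1: (iv) [backorder AND oversize_item -> pick_ticket]; (vii) [oversize_item AND route_local -> payment_cleared]. Adds pick_ticket, payment_cleared.
Round 2: (v) [payment_cleared -> hazmat_flag]. Adds hazmat_flag.
Round 3: (ii) [hazmat_flag AND split_shipment -> manifest_closed]. Adds manifest_closed.
Round 4: (i) [manifest_closed AND notify_customer -> packed]; (viii) [manifest_closed AND split_shipment -> order_received]. Adds packed, order_received.
Round 5: (vi) [order_received AND fragile_item -> labeled]. Adds labeled.
Closure: {backorder, carrier_assigned, fragile_item, hazmat_flag, labeled, manifest_closed, notify_customer, order_received, oversize_item, packed, payment_cleared, pick_ticket, priority_ship, route_local, split_shipment} — 15 facts.

15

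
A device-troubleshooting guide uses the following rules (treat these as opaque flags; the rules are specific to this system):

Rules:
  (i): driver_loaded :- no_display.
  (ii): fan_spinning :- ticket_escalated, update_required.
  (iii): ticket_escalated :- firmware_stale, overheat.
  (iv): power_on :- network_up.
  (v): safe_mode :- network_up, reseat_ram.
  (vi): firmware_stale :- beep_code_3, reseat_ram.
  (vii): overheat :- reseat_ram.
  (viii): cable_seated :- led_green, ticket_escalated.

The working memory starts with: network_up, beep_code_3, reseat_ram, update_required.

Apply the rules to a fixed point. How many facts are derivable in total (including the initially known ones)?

10

Round 1: (iv) [power_on :- network_up.]; (v) [safe_mode :- network_up, reseat_ram.]; (vi) [firmware_stale :- beep_code_3, reseat_ram.]; (vii) [overheat :- reseat_ram.]. Adds power_on, safe_mode, firmware_stale, overheat.
Round 2: (iii) [ticket_escalated :- firmware_stale, overheat.]. Adds ticket_escalated.
Round 3: (ii) [fan_spinning :- ticket_escalated, update_required.]. Adds fan_spinning.
Closure: {beep_code_3, fan_spinning, firmware_stale, network_up, overheat, power_on, reseat_ram, safe_mode, ticket_escalated, update_required} — 10 facts.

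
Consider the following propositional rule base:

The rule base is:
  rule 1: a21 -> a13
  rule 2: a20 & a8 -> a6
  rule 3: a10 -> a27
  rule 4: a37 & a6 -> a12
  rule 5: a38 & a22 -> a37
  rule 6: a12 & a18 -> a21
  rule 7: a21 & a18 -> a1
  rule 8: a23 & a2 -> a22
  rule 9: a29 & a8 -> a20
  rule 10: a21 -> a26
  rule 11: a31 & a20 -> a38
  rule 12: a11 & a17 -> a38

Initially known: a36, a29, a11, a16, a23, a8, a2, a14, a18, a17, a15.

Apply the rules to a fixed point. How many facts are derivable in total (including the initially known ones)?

Round 1: rule 8 [a23 & a2 -> a22]; rule 9 [a29 & a8 -> a20]; rule 12 [a11 & a17 -> a38]. Adds a22, a20, a38.
Round 2: rule 2 [a20 & a8 -> a6]; rule 5 [a38 & a22 -> a37]. Adds a6, a37.
Round 3: rule 4 [a37 & a6 -> a12]. Adds a12.
Round 4: rule 6 [a12 & a18 -> a21]. Adds a21.
Round 5: rule 1 [a21 -> a13]; rule 7 [a21 & a18 -> a1]; rule 10 [a21 -> a26]. Adds a13, a1, a26.
Closure: {a1, a11, a12, a13, a14, a15, a16, a17, a18, a2, a20, a21, a22, a23, a26, a29, a36, a37, a38, a6, a8} — 21 facts.

21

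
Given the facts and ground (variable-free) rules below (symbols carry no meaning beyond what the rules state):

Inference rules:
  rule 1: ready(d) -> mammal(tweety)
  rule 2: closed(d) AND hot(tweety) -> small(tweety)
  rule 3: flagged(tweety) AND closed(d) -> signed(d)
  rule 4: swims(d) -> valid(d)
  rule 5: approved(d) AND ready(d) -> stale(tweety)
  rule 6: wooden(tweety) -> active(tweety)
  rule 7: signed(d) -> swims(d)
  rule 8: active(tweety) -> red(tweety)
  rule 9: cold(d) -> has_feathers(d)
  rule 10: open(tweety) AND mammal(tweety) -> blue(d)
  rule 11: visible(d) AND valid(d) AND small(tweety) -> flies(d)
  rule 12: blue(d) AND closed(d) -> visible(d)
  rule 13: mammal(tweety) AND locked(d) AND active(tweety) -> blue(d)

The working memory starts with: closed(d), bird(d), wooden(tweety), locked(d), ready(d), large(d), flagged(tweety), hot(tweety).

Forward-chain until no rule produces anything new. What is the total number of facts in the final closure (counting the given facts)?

18

Round 1: rule 1 [ready(d) -> mammal(tweety)]; rule 2 [closed(d) AND hot(tweety) -> small(tweety)]; rule 3 [flagged(tweety) AND closed(d) -> signed(d)]; rule 6 [wooden(tweety) -> active(tweety)]. Adds mammal(tweety), small(tweety), signed(d), active(tweety).
Round 2: rule 7 [signed(d) -> swims(d)]; rule 8 [active(tweety) -> red(tweety)]; rule 13 [mammal(tweety) AND locked(d) AND active(tweety) -> blue(d)]. Adds swims(d), red(tweety), blue(d).
Round 3: rule 4 [swims(d) -> valid(d)]; rule 12 [blue(d) AND closed(d) -> visible(d)]. Adds valid(d), visible(d).
Round 4: rule 11 [visible(d) AND valid(d) AND small(tweety) -> flies(d)]. Adds flies(d).
Closure: {active(tweety), bird(d), blue(d), closed(d), flagged(tweety), flies(d), hot(tweety), large(d), locked(d), mammal(tweety), ready(d), red(tweety), signed(d), small(tweety), swims(d), valid(d), visible(d), wooden(tweety)} — 18 facts.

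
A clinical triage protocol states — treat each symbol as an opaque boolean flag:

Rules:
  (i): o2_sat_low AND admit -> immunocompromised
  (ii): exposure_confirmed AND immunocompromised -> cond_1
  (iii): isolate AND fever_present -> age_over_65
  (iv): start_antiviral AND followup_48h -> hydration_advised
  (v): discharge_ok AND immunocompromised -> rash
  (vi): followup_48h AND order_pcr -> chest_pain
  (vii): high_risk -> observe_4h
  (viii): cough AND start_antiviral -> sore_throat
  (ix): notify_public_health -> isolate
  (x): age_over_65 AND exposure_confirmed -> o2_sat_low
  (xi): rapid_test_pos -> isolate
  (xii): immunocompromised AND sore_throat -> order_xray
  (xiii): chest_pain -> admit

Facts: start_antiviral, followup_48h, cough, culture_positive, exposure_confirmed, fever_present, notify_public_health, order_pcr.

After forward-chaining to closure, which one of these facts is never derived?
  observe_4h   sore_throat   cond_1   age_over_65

observe_4h

Round 1 fires (iv), (vi), (viii), (ix), giving hydration_advised, chest_pain, sore_throat, isolate.
Round 2 fires (iii), (xiii), giving age_over_65, admit.
Round 3 fires (x), giving o2_sat_low.
Round 4 fires (i), giving immunocompromised.
Round 5 fires (ii), (xii), giving cond_1, order_xray.
Derived: cond_1 (round 5), sore_throat (round 1), age_over_65 (round 2). observe_4h never appears in any round.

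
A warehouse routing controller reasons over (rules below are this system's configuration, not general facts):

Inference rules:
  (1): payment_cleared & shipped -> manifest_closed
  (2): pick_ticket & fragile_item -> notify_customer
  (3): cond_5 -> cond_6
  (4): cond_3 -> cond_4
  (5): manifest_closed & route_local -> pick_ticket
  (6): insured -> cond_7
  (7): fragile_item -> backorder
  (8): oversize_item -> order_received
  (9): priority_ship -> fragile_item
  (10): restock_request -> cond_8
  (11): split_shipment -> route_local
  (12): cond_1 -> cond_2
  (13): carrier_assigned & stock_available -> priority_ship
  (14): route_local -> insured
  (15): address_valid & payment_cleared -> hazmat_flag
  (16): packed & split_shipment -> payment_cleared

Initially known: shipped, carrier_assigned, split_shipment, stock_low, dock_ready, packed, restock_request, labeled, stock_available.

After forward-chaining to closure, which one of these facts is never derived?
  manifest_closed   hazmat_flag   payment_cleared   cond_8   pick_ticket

Round 1: (10) [restock_request -> cond_8]; (11) [split_shipment -> route_local]; (13) [carrier_assigned & stock_available -> priority_ship]; (16) [packed & split_shipment -> payment_cleared]. Adds cond_8, route_local, priority_ship, payment_cleared.
Round 2: (1) [payment_cleared & shipped -> manifest_closed]; (9) [priority_ship -> fragile_item]; (14) [route_local -> insured]. Adds manifest_closed, fragile_item, insured.
Round 3: (5) [manifest_closed & route_local -> pick_ticket]; (6) [insured -> cond_7]; (7) [fragile_item -> backorder]. Adds pick_ticket, cond_7, backorder.
Round 4: (2) [pick_ticket & fragile_item -> notify_customer]. Adds notify_customer.
Derived: cond_8 (round 1), payment_cleared (round 1), manifest_closed (round 2), pick_ticket (round 3). hazmat_flag never appears in any round.

hazmat_flag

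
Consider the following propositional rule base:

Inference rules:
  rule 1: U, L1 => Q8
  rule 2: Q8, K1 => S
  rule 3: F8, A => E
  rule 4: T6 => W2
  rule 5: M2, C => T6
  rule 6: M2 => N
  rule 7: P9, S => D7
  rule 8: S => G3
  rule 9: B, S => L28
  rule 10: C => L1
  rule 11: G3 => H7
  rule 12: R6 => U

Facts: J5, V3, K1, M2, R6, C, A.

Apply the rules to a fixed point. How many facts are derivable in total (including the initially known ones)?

[1] rule 5 [M2, C => T6]; rule 6 [M2 => N]; rule 10 [C => L1]; rule 12 [R6 => U]. ⇒ new: T6, N, L1, U.
[2] rule 1 [U, L1 => Q8]; rule 4 [T6 => W2]. ⇒ new: Q8, W2.
[3] rule 2 [Q8, K1 => S]. ⇒ new: S.
[4] rule 8 [S => G3]. ⇒ new: G3.
[5] rule 11 [G3 => H7]. ⇒ new: H7.
Closure: {A, C, G3, H7, J5, K1, L1, M2, N, Q8, R6, S, T6, U, V3, W2} — 16 facts.

16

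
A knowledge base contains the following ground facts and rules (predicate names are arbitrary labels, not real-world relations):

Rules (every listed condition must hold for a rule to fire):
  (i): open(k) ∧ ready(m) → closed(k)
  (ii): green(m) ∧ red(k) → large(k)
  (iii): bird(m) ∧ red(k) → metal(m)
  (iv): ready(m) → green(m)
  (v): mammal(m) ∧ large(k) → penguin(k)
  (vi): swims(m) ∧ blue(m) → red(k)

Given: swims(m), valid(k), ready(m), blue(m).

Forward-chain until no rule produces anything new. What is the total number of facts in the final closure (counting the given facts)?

Round 1 — (iv), (vi), derive green(m), red(k).
Round 2 — (ii), derive large(k).
Closure: {blue(m), green(m), large(k), ready(m), red(k), swims(m), valid(k)} — 7 facts.

7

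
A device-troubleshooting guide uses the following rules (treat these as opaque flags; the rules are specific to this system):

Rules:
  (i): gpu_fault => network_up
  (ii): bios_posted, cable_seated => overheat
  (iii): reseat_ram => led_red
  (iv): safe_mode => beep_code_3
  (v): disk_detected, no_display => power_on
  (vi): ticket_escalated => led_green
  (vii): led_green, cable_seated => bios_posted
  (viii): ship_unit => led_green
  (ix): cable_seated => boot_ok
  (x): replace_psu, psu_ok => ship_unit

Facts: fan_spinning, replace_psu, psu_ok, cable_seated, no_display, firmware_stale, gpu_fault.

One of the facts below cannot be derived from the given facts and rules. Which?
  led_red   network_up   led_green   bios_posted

led_red

Round 1 fires (i), (ix), (x), giving network_up, boot_ok, ship_unit.
Round 2 fires (viii), giving led_green.
Round 3 fires (vii), giving bios_posted.
Round 4 fires (ii), giving overheat.
Derived: led_green (round 2), bios_posted (round 3), network_up (round 1). led_red never appears in any round.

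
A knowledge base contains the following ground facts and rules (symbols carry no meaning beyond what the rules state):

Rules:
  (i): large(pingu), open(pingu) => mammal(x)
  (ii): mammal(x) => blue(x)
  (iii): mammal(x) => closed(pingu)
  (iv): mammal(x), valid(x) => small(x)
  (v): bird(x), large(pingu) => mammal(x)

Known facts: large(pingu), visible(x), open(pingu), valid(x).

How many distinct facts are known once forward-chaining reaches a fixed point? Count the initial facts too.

Round 1 fires (i), giving mammal(x).
Round 2 fires (ii), (iii), (iv), giving blue(x), closed(pingu), small(x).
Closure: {blue(x), closed(pingu), large(pingu), mammal(x), open(pingu), small(x), valid(x), visible(x)} — 8 facts.

8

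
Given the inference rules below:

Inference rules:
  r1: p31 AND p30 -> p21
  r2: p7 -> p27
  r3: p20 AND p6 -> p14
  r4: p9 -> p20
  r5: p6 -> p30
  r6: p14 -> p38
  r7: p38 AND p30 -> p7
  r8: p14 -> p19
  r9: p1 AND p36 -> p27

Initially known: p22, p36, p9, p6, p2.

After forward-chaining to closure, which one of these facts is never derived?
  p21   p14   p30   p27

[1] r4 [p9 -> p20]; r5 [p6 -> p30]. ⇒ new: p20, p30.
[2] r3 [p20 AND p6 -> p14]. ⇒ new: p14.
[3] r6 [p14 -> p38]; r8 [p14 -> p19]. ⇒ new: p38, p19.
[4] r7 [p38 AND p30 -> p7]. ⇒ new: p7.
[5] r2 [p7 -> p27]. ⇒ new: p27.
Derived: p27 (round 5), p14 (round 2), p30 (round 1). p21 never appears in any round.

p21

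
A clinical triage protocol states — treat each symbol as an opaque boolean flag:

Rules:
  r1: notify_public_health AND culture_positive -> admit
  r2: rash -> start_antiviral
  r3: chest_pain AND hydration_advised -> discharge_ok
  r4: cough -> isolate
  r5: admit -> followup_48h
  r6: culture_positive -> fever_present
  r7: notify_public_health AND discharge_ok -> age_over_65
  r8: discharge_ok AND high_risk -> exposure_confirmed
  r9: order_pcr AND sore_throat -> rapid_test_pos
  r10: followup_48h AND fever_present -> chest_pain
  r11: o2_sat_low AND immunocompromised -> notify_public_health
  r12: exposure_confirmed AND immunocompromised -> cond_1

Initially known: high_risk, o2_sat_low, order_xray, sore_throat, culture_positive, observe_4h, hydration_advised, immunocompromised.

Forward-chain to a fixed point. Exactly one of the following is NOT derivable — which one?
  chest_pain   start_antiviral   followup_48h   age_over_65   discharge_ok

Round 1: r6 [culture_positive -> fever_present]; r11 [o2_sat_low AND immunocompromised -> notify_public_health]. Adds fever_present, notify_public_health.
Round 2: r1 [notify_public_health AND culture_positive -> admit]. Adds admit.
Round 3: r5 [admit -> followup_48h]. Adds followup_48h.
Round 4: r10 [followup_48h AND fever_present -> chest_pain]. Adds chest_pain.
Round 5: r3 [chest_pain AND hydration_advised -> discharge_ok]. Adds discharge_ok.
Round 6: r7 [notify_public_health AND discharge_ok -> age_over_65]; r8 [discharge_ok AND high_risk -> exposure_confirmed]. Adds age_over_65, exposure_confirmed.
Round 7: r12 [exposure_confirmed AND immunocompromised -> cond_1]. Adds cond_1.
Derived: age_over_65 (round 6), chest_pain (round 4), discharge_ok (round 5), followup_48h (round 3). start_antiviral never appears in any round.

start_antiviral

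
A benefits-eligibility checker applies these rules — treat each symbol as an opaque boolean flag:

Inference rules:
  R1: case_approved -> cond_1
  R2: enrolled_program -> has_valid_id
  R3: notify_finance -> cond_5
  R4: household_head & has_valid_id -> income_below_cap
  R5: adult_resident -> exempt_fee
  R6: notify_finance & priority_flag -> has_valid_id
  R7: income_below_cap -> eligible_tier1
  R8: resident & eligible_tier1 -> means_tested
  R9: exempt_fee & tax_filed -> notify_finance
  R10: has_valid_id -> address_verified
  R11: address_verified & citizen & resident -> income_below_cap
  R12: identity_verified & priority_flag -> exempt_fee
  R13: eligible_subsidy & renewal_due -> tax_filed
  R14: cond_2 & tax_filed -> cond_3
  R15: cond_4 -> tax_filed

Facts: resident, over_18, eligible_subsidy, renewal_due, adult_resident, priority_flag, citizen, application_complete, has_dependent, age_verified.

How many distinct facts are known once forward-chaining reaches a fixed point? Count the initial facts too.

19

Round 1 — R5, R13, derive exempt_fee, tax_filed.
Round 2 — R9, derive notify_finance.
Round 3 — R3, R6, derive cond_5, has_valid_id.
Round 4 — R10, derive address_verified.
Round 5 — R11, derive income_below_cap.
Round 6 — R7, derive eligible_tier1.
Round 7 — R8, derive means_tested.
Closure: {address_verified, adult_resident, age_verified, application_complete, citizen, cond_5, eligible_subsidy, eligible_tier1, exempt_fee, has_dependent, has_valid_id, income_below_cap, means_tested, notify_finance, over_18, priority_flag, renewal_due, resident, tax_filed} — 19 facts.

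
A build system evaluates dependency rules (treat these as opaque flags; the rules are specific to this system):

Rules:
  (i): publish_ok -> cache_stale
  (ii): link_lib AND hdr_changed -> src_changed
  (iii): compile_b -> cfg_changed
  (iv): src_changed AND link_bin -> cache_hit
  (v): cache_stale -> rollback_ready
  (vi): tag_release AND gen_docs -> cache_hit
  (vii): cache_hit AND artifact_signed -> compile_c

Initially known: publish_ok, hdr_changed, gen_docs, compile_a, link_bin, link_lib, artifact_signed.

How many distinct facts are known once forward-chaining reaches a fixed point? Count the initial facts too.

12

Round 1 fires (i), (ii), giving cache_stale, src_changed.
Round 2 fires (iv), (v), giving cache_hit, rollback_ready.
Round 3 fires (vii), giving compile_c.
Closure: {artifact_signed, cache_hit, cache_stale, compile_a, compile_c, gen_docs, hdr_changed, link_bin, link_lib, publish_ok, rollback_ready, src_changed} — 12 facts.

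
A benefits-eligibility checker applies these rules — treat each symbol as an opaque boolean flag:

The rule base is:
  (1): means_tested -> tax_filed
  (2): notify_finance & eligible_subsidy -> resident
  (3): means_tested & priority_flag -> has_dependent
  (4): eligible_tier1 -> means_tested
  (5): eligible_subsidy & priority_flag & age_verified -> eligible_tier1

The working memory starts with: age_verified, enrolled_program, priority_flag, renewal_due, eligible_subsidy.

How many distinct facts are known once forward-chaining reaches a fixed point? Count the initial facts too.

[1] (5) [eligible_subsidy & priority_flag & age_verified -> eligible_tier1]. ⇒ new: eligible_tier1.
[2] (4) [eligible_tier1 -> means_tested]. ⇒ new: means_tested.
[3] (1) [means_tested -> tax_filed]; (3) [means_tested & priority_flag -> has_dependent]. ⇒ new: tax_filed, has_dependent.
Closure: {age_verified, eligible_subsidy, eligible_tier1, enrolled_program, has_dependent, means_tested, priority_flag, renewal_due, tax_filed} — 9 facts.

9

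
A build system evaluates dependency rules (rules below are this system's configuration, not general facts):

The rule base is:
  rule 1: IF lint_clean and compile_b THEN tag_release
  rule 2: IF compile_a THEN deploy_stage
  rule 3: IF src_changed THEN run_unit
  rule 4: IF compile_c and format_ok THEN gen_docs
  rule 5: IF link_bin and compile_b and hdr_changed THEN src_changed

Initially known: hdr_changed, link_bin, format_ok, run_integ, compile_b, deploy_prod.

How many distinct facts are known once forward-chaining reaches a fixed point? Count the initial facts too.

8

Round 1: rule 5 [IF link_bin and compile_b and hdr_changed THEN src_changed]. Adds src_changed.
Round 2: rule 3 [IF src_changed THEN run_unit]. Adds run_unit.
Closure: {compile_b, deploy_prod, format_ok, hdr_changed, link_bin, run_integ, run_unit, src_changed} — 8 facts.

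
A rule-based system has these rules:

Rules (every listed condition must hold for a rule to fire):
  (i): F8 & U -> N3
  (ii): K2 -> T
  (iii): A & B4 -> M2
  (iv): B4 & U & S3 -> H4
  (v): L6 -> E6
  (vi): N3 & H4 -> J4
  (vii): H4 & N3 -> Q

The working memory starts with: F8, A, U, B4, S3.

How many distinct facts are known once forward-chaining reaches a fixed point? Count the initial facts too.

Round 1 — (i), (iii), (iv), derive N3, M2, H4.
Round 2 — (vi), (vii), derive J4, Q.
Closure: {A, B4, F8, H4, J4, M2, N3, Q, S3, U} — 10 facts.

10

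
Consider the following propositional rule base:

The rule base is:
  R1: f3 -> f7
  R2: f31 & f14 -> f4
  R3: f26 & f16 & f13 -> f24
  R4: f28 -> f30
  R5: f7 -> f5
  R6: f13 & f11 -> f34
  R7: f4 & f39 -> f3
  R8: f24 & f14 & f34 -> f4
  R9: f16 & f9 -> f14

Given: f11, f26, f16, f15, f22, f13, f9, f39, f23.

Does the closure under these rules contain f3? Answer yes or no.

yes

[1] R3 [f26 & f16 & f13 -> f24]; R6 [f13 & f11 -> f34]; R9 [f16 & f9 -> f14]. ⇒ new: f24, f34, f14.
[2] R8 [f24 & f14 & f34 -> f4]. ⇒ new: f4.
[3] R7 [f4 & f39 -> f3]. ⇒ new: f3.
[4] R1 [f3 -> f7]. ⇒ new: f7.
[5] R5 [f7 -> f5]. ⇒ new: f5.
f3 appears in round 3, so it is derivable.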